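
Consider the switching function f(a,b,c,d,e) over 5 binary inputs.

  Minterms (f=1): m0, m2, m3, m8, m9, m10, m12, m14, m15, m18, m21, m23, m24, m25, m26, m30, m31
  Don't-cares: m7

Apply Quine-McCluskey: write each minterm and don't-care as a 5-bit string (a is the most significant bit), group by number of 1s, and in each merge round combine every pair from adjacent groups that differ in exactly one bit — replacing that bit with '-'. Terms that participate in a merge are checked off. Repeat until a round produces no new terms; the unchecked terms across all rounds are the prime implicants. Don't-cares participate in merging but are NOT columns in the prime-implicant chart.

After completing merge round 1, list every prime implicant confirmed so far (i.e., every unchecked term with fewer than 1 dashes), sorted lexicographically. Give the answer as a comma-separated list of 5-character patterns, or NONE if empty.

NONE

[col 0] 00000*, 00010*, 00011*, 00111*, 01000*, 01001*, 01010*, 01100*, 01110*, 01111*, 10010*, 10101*, 10111*, 11000*, 11001*, 11010*, 11110*, 11111*
[col 1] -0010*, -0111*, -1000*, -1001*, -1010*, -1110*, -1111*, 0-000*, 0-010*, 0-111*, 00-11, 000-0*, 0001-, 01-00*, 01-10*, 010-0*, 0100-*, 011-0*, 0111-*, 1-010*, 1-111*, 101-1, 11-10*, 110-0*, 1100-*, 1111-*
[col 2] --010, --111, -1-10, -10-0, -100-, -111-, 0-0-0, 01--0
Prime implicants: --010, --111, -1-10, -10-0, -100-, -111-, 0-0-0, 00-11, 0001-, 01--0, 101-1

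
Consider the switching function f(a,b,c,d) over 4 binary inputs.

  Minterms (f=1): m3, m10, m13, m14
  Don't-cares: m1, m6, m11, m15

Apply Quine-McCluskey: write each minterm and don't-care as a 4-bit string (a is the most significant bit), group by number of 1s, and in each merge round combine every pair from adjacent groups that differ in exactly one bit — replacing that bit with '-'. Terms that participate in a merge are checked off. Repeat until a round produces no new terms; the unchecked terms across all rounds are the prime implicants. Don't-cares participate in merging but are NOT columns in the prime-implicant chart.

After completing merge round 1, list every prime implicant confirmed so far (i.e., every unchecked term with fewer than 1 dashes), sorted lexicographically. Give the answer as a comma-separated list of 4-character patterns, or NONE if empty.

size-2^0 implicants → 0001(✓)  0011(✓)  0110(✓)  1010(✓)  1011(✓)  1101(✓)  1110(✓)  1111(✓)
size-2^1 implicants → -011  -110  00-1  1-10(✓)  1-11(✓)  101-(✓)  11-1  111-(✓)
size-2^2 implicants → 1-1-
Unchecked terms (primes): -011, -110, 00-1, 1-1-, 11-1

NONE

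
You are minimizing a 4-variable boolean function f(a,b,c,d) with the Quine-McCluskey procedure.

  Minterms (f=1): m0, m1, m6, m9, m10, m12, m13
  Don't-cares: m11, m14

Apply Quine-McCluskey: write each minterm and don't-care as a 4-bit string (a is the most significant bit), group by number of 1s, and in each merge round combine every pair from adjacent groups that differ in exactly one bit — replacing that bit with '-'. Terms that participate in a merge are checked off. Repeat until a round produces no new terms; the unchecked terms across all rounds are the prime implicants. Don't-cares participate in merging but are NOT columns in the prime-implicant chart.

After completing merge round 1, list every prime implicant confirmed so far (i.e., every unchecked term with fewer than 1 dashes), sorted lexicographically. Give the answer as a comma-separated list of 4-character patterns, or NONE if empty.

[col 0] 0000*, 0001*, 0110*, 1001*, 1010*, 1011*, 1100*, 1101*, 1110*
[col 1] -001, -110, 000-, 1-01, 1-10, 10-1, 101-, 11-0, 110-
Prime implicants: -001, -110, 000-, 1-01, 1-10, 10-1, 101-, 11-0, 110-

NONE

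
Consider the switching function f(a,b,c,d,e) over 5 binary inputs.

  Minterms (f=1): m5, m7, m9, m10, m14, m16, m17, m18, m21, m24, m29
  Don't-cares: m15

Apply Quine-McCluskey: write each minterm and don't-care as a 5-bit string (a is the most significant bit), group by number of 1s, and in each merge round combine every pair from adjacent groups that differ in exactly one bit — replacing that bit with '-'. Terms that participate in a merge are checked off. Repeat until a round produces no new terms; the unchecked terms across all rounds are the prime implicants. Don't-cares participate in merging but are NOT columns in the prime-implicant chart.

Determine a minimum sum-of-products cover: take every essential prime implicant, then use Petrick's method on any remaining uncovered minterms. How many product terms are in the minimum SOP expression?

Round 0: 00101✓ 00111✓ 01001 01010✓ 01110✓ 01111✓ 10000✓ 10001✓ 10010✓ 10101✓ 11000✓ 11101✓
Round 1: -0101 0-111 001-1 01-10 0111- 1-000 1-101 10-01 100-0 1000-
PIs = {-0101, 0-111, 001-1, 01-10, 01001, 0111-, 1-000, 1-101, 10-01, 100-0, 1000-}
Coverage chart:
  m5: -0101,001-1
  m7: 0-111,001-1
  m9: 01001 ←essential
  m10: 01-10 ←essential
  m14: 01-10,0111-
  m16: 1-000,100-0,1000-
  m17: 10-01,1000-
  m18: 100-0 ←essential
  m21: -0101,1-101,10-01
  m24: 1-000 ←essential
  m29: 1-101 ←essential
Essential: 01-10, 01001, 1-000, 1-101, 100-0
Petrick residual → 001-1, 10-01
Min cover (7 terms): a'b'ce + a'bde' + a'bc'd'e + ac'd'e' + acd'e + ab'd'e + ab'c'e'

7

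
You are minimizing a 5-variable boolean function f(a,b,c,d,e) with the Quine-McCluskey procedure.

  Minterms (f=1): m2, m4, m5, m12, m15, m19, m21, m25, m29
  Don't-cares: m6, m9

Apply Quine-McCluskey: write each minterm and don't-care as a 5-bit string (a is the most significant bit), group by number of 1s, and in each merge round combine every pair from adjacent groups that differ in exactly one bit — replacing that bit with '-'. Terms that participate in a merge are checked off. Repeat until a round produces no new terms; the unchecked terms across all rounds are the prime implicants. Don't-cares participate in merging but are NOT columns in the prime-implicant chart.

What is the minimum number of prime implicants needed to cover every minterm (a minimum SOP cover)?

size-2^0 implicants → 00010(✓)  00100(✓)  00101(✓)  00110(✓)  01001(✓)  01100(✓)  01111  10011  10101(✓)  11001(✓)  11101(✓)
size-2^1 implicants → -0101  -1001  0-100  00-10  001-0  0010-  1-101  11-01
Unchecked terms (primes): -0101, -1001, 0-100, 00-10, 001-0, 0010-, 01111, 1-101, 10011, 11-01
Minterm coverage:
  m2 ⊆ 00-10 [E]
  m4 ⊆ 0-100,001-0,0010-
  m5 ⊆ -0101,0010-
  m12 ⊆ 0-100 [E]
  m15 ⊆ 01111 [E]
  m19 ⊆ 10011 [E]
  m21 ⊆ -0101,1-101
  m25 ⊆ -1001,11-01
  m29 ⊆ 1-101,11-01
E = {0-100, 00-10, 01111, 10011}
Petrick residual → -0101, 11-01
Cover = b'cd'e + a'cd'e' + a'b'de' + a'bcde + ab'c'de + abd'e  |cover|=6

6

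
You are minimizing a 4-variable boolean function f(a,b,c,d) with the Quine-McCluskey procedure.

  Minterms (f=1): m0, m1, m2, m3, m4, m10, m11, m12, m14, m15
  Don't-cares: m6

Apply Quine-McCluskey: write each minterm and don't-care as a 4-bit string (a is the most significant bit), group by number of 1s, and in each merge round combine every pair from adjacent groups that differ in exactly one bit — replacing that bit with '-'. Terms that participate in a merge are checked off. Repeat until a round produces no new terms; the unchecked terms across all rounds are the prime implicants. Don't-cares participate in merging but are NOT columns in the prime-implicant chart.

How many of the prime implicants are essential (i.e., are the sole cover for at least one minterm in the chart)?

size-2^0 implicants → 0000(✓)  0001(✓)  0010(✓)  0011(✓)  0100(✓)  0110(✓)  1010(✓)  1011(✓)  1100(✓)  1110(✓)  1111(✓)
size-2^1 implicants → -010(✓)  -011(✓)  -100(✓)  -110(✓)  0-00(✓)  0-10(✓)  00-0(✓)  00-1(✓)  000-(✓)  001-(✓)  01-0(✓)  1-10(✓)  1-11(✓)  101-(✓)  11-0(✓)  111-(✓)
size-2^2 implicants → --10  -01-  -1-0  0--0  00--  1-1-
Unchecked terms (primes): --10, -01-, -1-0, 0--0, 00--, 1-1-
Minterm coverage:
  m0 ⊆ 0--0,00--
  m1 ⊆ 00-- [E]
  m2 ⊆ --10,-01-,0--0,00--
  m3 ⊆ -01-,00--
  m4 ⊆ -1-0,0--0
  m10 ⊆ --10,-01-,1-1-
  m11 ⊆ -01-,1-1-
  m12 ⊆ -1-0 [E]
  m14 ⊆ --10,-1-0,1-1-
  m15 ⊆ 1-1- [E]
E = {-1-0, 00--, 1-1-}

3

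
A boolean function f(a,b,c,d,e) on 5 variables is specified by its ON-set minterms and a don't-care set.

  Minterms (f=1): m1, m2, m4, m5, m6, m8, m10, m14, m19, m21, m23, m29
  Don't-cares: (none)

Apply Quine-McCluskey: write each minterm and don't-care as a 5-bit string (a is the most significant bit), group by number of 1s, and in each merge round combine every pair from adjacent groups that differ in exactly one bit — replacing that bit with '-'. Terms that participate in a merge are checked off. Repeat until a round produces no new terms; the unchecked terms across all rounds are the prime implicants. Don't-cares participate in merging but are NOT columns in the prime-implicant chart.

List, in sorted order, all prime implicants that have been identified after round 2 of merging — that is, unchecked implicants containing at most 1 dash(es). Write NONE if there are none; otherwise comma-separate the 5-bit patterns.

size-2^0 implicants → 00001(✓)  00010(✓)  00100(✓)  00101(✓)  00110(✓)  01000(✓)  01010(✓)  01110(✓)  10011(✓)  10101(✓)  10111(✓)  11101(✓)
size-2^1 implicants → -0101  0-010(✓)  0-110(✓)  00-01  00-10(✓)  001-0  0010-  01-10(✓)  010-0  1-101  10-11  101-1
size-2^2 implicants → 0--10
Unchecked terms (primes): -0101, 0--10, 00-01, 001-0, 0010-, 010-0, 1-101, 10-11, 101-1

-0101, 00-01, 001-0, 0010-, 010-0, 1-101, 10-11, 101-1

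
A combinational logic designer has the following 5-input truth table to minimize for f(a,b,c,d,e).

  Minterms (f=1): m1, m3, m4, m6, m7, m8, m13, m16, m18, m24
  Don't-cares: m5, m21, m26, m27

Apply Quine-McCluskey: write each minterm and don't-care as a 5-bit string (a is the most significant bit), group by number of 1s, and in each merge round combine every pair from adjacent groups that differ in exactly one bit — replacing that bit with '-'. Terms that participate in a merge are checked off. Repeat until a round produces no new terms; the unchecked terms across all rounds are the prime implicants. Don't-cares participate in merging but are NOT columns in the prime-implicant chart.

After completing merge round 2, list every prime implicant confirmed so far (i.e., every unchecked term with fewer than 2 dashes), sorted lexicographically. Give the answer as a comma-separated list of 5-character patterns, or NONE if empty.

-0101, -1000, 0-101, 1101-

[col 0] 00001*, 00011*, 00100*, 00101*, 00110*, 00111*, 01000*, 01101*, 10000*, 10010*, 10101*, 11000*, 11010*, 11011*
[col 1] -0101, -1000, 0-101, 00-01*, 00-11*, 000-1*, 001-0*, 001-1*, 0010-*, 0011-*, 1-000*, 1-010*, 100-0*, 110-0*, 1101-
[col 2] 00--1, 001--, 1-0-0
Prime implicants: -0101, -1000, 0-101, 00--1, 001--, 1-0-0, 1101-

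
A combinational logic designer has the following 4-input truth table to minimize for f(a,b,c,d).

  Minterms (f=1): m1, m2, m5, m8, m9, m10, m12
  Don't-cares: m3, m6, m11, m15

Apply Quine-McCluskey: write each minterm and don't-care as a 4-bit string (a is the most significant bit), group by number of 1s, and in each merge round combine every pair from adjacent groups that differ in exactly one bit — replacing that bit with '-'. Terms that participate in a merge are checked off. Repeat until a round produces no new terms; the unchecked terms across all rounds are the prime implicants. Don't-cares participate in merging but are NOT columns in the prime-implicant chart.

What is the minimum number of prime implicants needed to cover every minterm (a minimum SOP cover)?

4

size-2^0 implicants → 0001(✓)  0010(✓)  0011(✓)  0101(✓)  0110(✓)  1000(✓)  1001(✓)  1010(✓)  1011(✓)  1100(✓)  1111(✓)
size-2^1 implicants → -001(✓)  -010(✓)  -011(✓)  0-01  0-10  00-1(✓)  001-(✓)  1-00  1-11  10-0(✓)  10-1(✓)  100-(✓)  101-(✓)
size-2^2 implicants → -0-1  -01-  10--
Unchecked terms (primes): -0-1, -01-, 0-01, 0-10, 1-00, 1-11, 10--
Minterm coverage:
  m1 ⊆ -0-1,0-01
  m2 ⊆ -01-,0-10
  m5 ⊆ 0-01 [E]
  m8 ⊆ 1-00,10--
  m9 ⊆ -0-1,10--
  m10 ⊆ -01-,10--
  m12 ⊆ 1-00 [E]
E = {0-01, 1-00}
Petrick residual → -0-1, -01-
Cover = b'd + b'c + a'c'd + ac'd'  |cover|=4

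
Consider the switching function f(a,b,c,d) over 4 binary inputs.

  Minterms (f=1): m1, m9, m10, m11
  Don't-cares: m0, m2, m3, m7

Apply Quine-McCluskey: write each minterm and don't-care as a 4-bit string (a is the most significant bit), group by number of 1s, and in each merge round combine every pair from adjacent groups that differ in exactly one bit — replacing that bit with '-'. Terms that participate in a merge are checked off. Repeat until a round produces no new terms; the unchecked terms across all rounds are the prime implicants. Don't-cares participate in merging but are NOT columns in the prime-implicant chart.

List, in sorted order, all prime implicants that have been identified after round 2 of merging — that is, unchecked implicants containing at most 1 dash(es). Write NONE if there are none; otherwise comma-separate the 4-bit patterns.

size-2^0 implicants → 0000(✓)  0001(✓)  0010(✓)  0011(✓)  0111(✓)  1001(✓)  1010(✓)  1011(✓)
size-2^1 implicants → -001(✓)  -010(✓)  -011(✓)  0-11  00-0(✓)  00-1(✓)  000-(✓)  001-(✓)  10-1(✓)  101-(✓)
size-2^2 implicants → -0-1  -01-  00--
Unchecked terms (primes): -0-1, -01-, 0-11, 00--

0-11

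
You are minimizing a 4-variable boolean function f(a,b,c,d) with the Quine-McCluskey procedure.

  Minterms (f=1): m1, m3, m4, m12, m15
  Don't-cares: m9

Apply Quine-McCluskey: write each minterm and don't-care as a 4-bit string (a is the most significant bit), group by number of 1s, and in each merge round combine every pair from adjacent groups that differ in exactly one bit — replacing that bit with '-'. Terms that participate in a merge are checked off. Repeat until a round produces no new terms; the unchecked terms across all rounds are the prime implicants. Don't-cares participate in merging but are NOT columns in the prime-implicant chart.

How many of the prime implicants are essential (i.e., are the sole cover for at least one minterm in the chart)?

3

Round 0: 0001✓ 0011✓ 0100✓ 1001✓ 1100✓ 1111
Round 1: -001 -100 00-1
PIs = {-001, -100, 00-1, 1111}
Coverage chart:
  m1: -001,00-1
  m3: 00-1 ←essential
  m4: -100 ←essential
  m12: -100 ←essential
  m15: 1111 ←essential
Essential: -100, 00-1, 1111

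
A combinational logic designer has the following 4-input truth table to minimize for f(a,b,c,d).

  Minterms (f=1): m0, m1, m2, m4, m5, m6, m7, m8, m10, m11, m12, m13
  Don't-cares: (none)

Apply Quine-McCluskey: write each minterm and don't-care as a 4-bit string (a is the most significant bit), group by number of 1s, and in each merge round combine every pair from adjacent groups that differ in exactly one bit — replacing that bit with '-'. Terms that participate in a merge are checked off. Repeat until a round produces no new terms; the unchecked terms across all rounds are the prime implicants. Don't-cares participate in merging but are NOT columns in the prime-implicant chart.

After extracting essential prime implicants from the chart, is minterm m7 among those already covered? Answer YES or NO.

YES

Round 0: 0000✓ 0001✓ 0010✓ 0100✓ 0101✓ 0110✓ 0111✓ 1000✓ 1010✓ 1011✓ 1100✓ 1101✓
Round 1: -000✓ -010✓ -100✓ -101✓ 0-00✓ 0-01✓ 0-10✓ 00-0✓ 000-✓ 01-0✓ 01-1✓ 010-✓ 011-✓ 1-00✓ 10-0✓ 101- 110-✓
Round 2: --00 -0-0 -10- 0--0 0-0- 01--
PIs = {--00, -0-0, -10-, 0--0, 0-0-, 01--, 101-}
Coverage chart:
  m0: --00,-0-0,0--0,0-0-
  m1: 0-0- ←essential
  m2: -0-0,0--0
  m4: --00,-10-,0--0,0-0-,01--
  m5: -10-,0-0-,01--
  m6: 0--0,01--
  m7: 01-- ←essential
  m8: --00,-0-0
  m10: -0-0,101-
  m11: 101- ←essential
  m12: --00,-10-
  m13: -10- ←essential
Essential: -10-, 0-0-, 01--, 101-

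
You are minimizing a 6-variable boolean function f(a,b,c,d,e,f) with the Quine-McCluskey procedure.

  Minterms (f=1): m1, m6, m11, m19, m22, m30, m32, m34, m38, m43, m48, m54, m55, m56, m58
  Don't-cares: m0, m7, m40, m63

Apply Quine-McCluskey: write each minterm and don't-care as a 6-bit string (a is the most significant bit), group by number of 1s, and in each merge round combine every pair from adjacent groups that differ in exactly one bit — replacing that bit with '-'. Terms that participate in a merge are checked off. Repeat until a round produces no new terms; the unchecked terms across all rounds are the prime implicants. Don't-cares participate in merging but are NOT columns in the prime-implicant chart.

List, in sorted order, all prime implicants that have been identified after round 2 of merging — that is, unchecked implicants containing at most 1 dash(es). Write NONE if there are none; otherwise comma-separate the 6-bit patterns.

-00000, -01011, 00000-, 00011-, 01-110, 010011, 100-10, 1000-0, 11-111, 11011-, 1110-0

Round 0: 000000✓ 000001✓ 000110✓ 000111✓ 001011✓ 010011 010110✓ 011110✓ 100000✓ 100010✓ 100110✓ 101000✓ 101011✓ 110000✓ 110110✓ 110111✓ 111000✓ 111010✓ 111111✓
Round 1: -00000 -00110✓ -01011 -10110✓ 0-0110✓ 00000- 00011- 01-110 1-0000✓ 1-0110✓ 1-1000✓ 10-000✓ 100-10 1000-0 11-000✓ 11-111 11011- 1110-0
Round 2: --0110 1--000
PIs = {--0110, -00000, -01011, 00000-, 00011-, 01-110, 010011, 1--000, 100-10, 1000-0, 11-111, 11011-, 1110-0}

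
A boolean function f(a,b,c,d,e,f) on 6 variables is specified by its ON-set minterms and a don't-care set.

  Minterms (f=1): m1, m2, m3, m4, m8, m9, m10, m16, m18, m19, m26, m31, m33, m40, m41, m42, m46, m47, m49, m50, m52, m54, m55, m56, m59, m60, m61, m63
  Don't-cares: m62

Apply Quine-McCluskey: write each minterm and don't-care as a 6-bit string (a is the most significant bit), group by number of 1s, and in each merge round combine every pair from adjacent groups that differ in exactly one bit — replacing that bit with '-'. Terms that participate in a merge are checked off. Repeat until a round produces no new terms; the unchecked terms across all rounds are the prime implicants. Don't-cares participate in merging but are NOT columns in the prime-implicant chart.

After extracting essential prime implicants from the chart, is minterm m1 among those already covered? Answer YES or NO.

Round 0: 000001✓ 000010✓ 000011✓ 000100 001000✓ 001001✓ 001010✓ 010000✓ 010010✓ 010011✓ 011010✓ 011111✓ 100001✓ 101000✓ 101001✓ 101010✓ 101110✓ 101111✓ 110001✓ 110010✓ 110100✓ 110110✓ 110111✓ 111000✓ 111011✓ 111100✓ 111101✓ 111110✓ 111111✓
Round 1: -00001✓ -01000✓ -01001✓ -01010✓ -10010 -11111 0-0010✓ 0-0011✓ 0-1010✓ 00-001✓ 00-010✓ 0000-1 00001-✓ 0010-0✓ 00100-✓ 01-010✓ 0100-0 01001-✓ 1-0001 1-1000 1-1110✓ 1-1111✓ 10-001✓ 101-10 1010-0✓ 10100-✓ 10111-✓ 11-100✓ 11-110✓ 11-111✓ 110-10 1101-0✓ 11011-✓ 111-00 111-11 1111-0✓ 1111-1✓ 11110-✓ 11111-✓
Round 2: -0-001 -010-0 -0100- 0--010 0-001- 1-111- 11-1-0 11-11- 1111--
PIs = {-0-001, -010-0, -0100-, -10010, -11111, 0--010, 0-001-, 0000-1, 000100, 0100-0, 1-0001, 1-1000, 1-111-, 101-10, 11-1-0, 11-11-, 110-10, 111-00, 111-11, 1111--}
Coverage chart:
  m1: -0-001,0000-1
  m2: 0--010,0-001-
  m3: 0-001-,0000-1
  m4: 000100 ←essential
  m8: -010-0,-0100-
  m9: -0-001,-0100-
  m10: -010-0,0--010
  m16: 0100-0 ←essential
  m18: -10010,0--010,0-001-,0100-0
  m19: 0-001- ←essential
  m26: 0--010 ←essential
  m31: -11111 ←essential
  m33: -0-001,1-0001
  m40: -010-0,-0100-,1-1000
  m41: -0-001,-0100-
  m42: -010-0,101-10
  m46: 1-111-,101-10
  m47: 1-111- ←essential
  m49: 1-0001 ←essential
  m50: -10010,110-10
  m52: 11-1-0 ←essential
  m54: 11-1-0,11-11-,110-10
  m55: 11-11- ←essential
  m56: 1-1000,111-00
  m59: 111-11 ←essential
  m60: 11-1-0,111-00,1111--
  m61: 1111-- ←essential
  m63: -11111,1-111-,11-11-,111-11,1111--
Essential: -11111, 0--010, 0-001-, 000100, 0100-0, 1-0001, 1-111-, 11-1-0, 11-11-, 111-11, 1111--

NO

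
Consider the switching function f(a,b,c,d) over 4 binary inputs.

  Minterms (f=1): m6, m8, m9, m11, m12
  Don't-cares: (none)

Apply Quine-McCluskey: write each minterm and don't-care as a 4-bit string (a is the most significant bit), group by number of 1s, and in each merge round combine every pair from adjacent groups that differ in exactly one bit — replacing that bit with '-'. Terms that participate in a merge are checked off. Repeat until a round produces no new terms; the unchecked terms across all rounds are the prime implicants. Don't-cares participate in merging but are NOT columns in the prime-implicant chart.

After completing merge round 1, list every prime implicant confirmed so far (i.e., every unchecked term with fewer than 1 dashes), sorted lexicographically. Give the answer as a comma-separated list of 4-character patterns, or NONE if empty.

0110

size-2^0 implicants → 0110  1000(✓)  1001(✓)  1011(✓)  1100(✓)
size-2^1 implicants → 1-00  10-1  100-
Unchecked terms (primes): 0110, 1-00, 10-1, 100-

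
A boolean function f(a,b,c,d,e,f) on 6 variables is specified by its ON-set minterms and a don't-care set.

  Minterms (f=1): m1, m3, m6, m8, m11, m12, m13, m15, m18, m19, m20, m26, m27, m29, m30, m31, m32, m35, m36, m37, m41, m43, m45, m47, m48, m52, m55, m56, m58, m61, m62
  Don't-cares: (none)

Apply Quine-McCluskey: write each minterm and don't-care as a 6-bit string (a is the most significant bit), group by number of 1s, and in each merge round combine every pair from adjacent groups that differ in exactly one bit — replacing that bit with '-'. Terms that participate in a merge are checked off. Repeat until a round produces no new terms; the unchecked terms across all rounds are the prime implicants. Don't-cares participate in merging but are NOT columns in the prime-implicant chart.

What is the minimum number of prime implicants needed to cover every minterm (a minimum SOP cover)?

[col 0] 000001*, 000011*, 000110, 001000*, 001011*, 001100*, 001101*, 001111*, 010010*, 010011*, 010100*, 011010*, 011011*, 011101*, 011110*, 011111*, 100000*, 100011*, 100100*, 100101*, 101001*, 101011*, 101101*, 101111*, 110000*, 110100*, 110111, 111000*, 111010*, 111101*, 111110*
[col 1] -00011*, -01011*, -01101*, -01111*, -10100, -11010*, -11101*, -11110*, 0-0011*, 0-1011*, 0-1101*, 0-1111*, 00-011*, 0000-1, 001-00, 001-11*, 0011-1*, 00110-, 01-010*, 01-011*, 01001-*, 011-10*, 011-11*, 01101-*, 0111-1*, 01111-*, 1-0000*, 1-0100*, 1-1101*, 10-011*, 10-101, 100-00*, 10010-, 101-01*, 101-11*, 1010-1*, 1011-1*, 11-000, 110-00*, 111-10*, 1110-0
[col 2] --1101, -0-011, -01-11, -011-1, -11-10, 0--011, 0-1-11, 0-11-1, 01-01-, 011-1-, 1-0-00, 101--1
Prime implicants: --1101, -0-011, -01-11, -011-1, -10100, -11-10, 0--011, 0-1-11, 0-11-1, 0000-1, 000110, 001-00, 00110-, 01-01-, 011-1-, 1-0-00, 10-101, 10010-, 101--1, 11-000, 110111, 1110-0
PI chart (minterm → PIs covering it):
  1 | 0000-1  (sole → essential)
  3 | -0-011,0--011,0000-1
  6 | 000110  (sole → essential)
  8 | 001-00  (sole → essential)
  11 | -0-011,-01-11,0--011,0-1-11
  12 | 001-00,00110-
  13 | --1101,-011-1,0-11-1,00110-
  15 | -01-11,-011-1,0-1-11,0-11-1
  18 | 01-01-  (sole → essential)
  19 | 0--011,01-01-
  20 | -10100  (sole → essential)
  26 | -11-10,01-01-,011-1-
  27 | 0--011,0-1-11,01-01-,011-1-
  29 | --1101,0-11-1
  30 | -11-10,011-1-
  31 | 0-1-11,0-11-1,011-1-
  32 | 1-0-00  (sole → essential)
  35 | -0-011  (sole → essential)
  36 | 1-0-00,10010-
  37 | 10-101,10010-
  41 | 101--1  (sole → essential)
  43 | -0-011,-01-11,101--1
  45 | --1101,-011-1,10-101,101--1
  47 | -01-11,-011-1,101--1
  48 | 1-0-00,11-000
  52 | -10100,1-0-00
  55 | 110111  (sole → essential)
  56 | 11-000,1110-0
  58 | -11-10,1110-0
  61 | --1101  (sole → essential)
  62 | -11-10  (sole → essential)
Essential prime implicants: --1101, -0-011, -10100, -11-10, 0000-1, 000110, 001-00, 01-01-, 1-0-00, 101--1, 110111
Petrick residual → 0-1-11, 10-101, 11-000
Minimum SOP uses 14 PIs: cde'f + b'd'ef + bc'de'f' + bcef' + a'cef + a'b'c'd'f + a'b'c'def' + a'b'ce'f' + a'bd'e + ac'e'f' + ab'de'f + ab'cf + abd'e'f' + abc'def

14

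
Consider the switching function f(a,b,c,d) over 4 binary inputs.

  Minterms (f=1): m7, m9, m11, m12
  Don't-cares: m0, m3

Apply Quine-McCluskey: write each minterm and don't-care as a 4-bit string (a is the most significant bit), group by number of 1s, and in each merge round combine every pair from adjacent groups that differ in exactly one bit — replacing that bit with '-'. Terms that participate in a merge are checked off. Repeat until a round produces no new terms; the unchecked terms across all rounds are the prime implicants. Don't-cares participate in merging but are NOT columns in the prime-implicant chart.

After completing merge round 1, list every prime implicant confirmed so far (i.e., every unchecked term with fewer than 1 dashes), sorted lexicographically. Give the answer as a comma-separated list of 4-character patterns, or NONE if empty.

0000, 1100

Round 0: 0000 0011✓ 0111✓ 1001✓ 1011✓ 1100
Round 1: -011 0-11 10-1
PIs = {-011, 0-11, 0000, 10-1, 1100}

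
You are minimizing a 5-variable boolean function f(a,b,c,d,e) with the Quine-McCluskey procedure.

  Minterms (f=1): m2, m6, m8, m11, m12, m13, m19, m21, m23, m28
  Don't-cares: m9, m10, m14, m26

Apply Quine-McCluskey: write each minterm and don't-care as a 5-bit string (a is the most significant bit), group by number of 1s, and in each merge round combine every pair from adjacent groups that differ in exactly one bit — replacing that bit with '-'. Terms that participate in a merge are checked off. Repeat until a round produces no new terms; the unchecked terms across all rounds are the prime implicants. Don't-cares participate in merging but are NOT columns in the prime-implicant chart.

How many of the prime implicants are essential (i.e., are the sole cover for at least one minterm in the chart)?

6

size-2^0 implicants → 00010(✓)  00110(✓)  01000(✓)  01001(✓)  01010(✓)  01011(✓)  01100(✓)  01101(✓)  01110(✓)  10011(✓)  10101(✓)  10111(✓)  11010(✓)  11100(✓)
size-2^1 implicants → -1010  -1100  0-010(✓)  0-110(✓)  00-10(✓)  01-00(✓)  01-01(✓)  01-10(✓)  010-0(✓)  010-1(✓)  0100-(✓)  0101-(✓)  011-0(✓)  0110-(✓)  10-11  101-1
size-2^2 implicants → 0--10  01--0  01-0-  010--
Unchecked terms (primes): -1010, -1100, 0--10, 01--0, 01-0-, 010--, 10-11, 101-1
Minterm coverage:
  m2 ⊆ 0--10 [E]
  m6 ⊆ 0--10 [E]
  m8 ⊆ 01--0,01-0-,010--
  m11 ⊆ 010-- [E]
  m12 ⊆ -1100,01--0,01-0-
  m13 ⊆ 01-0- [E]
  m19 ⊆ 10-11 [E]
  m21 ⊆ 101-1 [E]
  m23 ⊆ 10-11,101-1
  m28 ⊆ -1100 [E]
E = {-1100, 0--10, 01-0-, 010--, 10-11, 101-1}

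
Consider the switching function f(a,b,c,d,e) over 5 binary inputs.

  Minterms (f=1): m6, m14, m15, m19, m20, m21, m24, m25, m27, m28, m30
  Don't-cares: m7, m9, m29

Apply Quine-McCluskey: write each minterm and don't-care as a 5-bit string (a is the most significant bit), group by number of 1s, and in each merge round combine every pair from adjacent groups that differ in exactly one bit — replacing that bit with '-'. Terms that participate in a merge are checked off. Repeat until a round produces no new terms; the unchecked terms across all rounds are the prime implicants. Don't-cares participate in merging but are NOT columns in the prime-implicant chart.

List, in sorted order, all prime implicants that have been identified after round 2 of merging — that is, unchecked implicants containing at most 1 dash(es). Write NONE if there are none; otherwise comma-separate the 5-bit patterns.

[col 0] 00110*, 00111*, 01001*, 01110*, 01111*, 10011*, 10100*, 10101*, 11000*, 11001*, 11011*, 11100*, 11101*, 11110*
[col 1] -1001, -1110, 0-110*, 0-111*, 0011-*, 0111-*, 1-011, 1-100*, 1-101*, 1010-*, 11-00*, 11-01*, 110-1, 1100-*, 111-0, 1110-*
[col 2] 0-11-, 1-10-, 11-0-
Prime implicants: -1001, -1110, 0-11-, 1-011, 1-10-, 11-0-, 110-1, 111-0

-1001, -1110, 1-011, 110-1, 111-0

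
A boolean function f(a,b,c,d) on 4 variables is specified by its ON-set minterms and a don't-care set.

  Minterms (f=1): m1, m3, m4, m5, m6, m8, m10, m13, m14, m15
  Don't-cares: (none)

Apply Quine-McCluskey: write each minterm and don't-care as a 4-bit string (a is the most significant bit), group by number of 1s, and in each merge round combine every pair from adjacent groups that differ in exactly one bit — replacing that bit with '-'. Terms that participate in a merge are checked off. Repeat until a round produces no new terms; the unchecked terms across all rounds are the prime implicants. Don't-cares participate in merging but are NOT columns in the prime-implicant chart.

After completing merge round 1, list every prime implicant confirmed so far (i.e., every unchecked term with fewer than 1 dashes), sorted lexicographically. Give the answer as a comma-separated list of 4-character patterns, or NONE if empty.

NONE

Round 0: 0001✓ 0011✓ 0100✓ 0101✓ 0110✓ 1000✓ 1010✓ 1101✓ 1110✓ 1111✓
Round 1: -101 -110 0-01 00-1 01-0 010- 1-10 10-0 11-1 111-
PIs = {-101, -110, 0-01, 00-1, 01-0, 010-, 1-10, 10-0, 11-1, 111-}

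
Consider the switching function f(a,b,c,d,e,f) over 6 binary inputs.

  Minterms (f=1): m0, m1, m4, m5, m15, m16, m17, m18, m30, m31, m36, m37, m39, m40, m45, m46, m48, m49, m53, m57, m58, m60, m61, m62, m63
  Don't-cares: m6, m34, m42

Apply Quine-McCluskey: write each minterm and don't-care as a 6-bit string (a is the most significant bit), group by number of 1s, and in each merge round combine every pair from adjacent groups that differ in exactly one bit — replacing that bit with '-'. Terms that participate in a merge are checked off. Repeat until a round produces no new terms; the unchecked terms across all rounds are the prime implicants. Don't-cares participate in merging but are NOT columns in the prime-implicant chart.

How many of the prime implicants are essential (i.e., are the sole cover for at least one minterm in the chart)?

11

[col 0] 000000*, 000001*, 000100*, 000101*, 000110*, 001111*, 010000*, 010001*, 010010*, 011110*, 011111*, 100010*, 100100*, 100101*, 100111*, 101000*, 101010*, 101101*, 101110*, 110000*, 110001*, 110101*, 111001*, 111010*, 111100*, 111101*, 111110*, 111111*
[col 1] -00100*, -00101*, -10000*, -10001*, -11110*, -11111*, 0-0000*, 0-0001*, 0-1111, 000-00*, 000-01*, 00000-*, 0001-0, 00010-*, 0100-0, 01000-*, 01111-*, 1-0101*, 1-1010*, 1-1101*, 1-1110*, 10-010, 10-101*, 1001-1, 10010-*, 101-10*, 1010-0, 11-001*, 11-101*, 110-01*, 11000-*, 111-01*, 111-10*, 1111-0*, 1111-1*, 11110-*, 11111-*
[col 2] -0010-, -1000-, -1111-, 0-000-, 000-0-, 1--101, 1-1-10, 11--01, 1111--
Prime implicants: -0010-, -1000-, -1111-, 0-000-, 0-1111, 000-0-, 0001-0, 0100-0, 1--101, 1-1-10, 10-010, 1001-1, 1010-0, 11--01, 1111--
PI chart (minterm → PIs covering it):
  0 | 0-000-,000-0-
  1 | 0-000-,000-0-
  4 | -0010-,000-0-,0001-0
  5 | -0010-,000-0-
  15 | 0-1111  (sole → essential)
  16 | -1000-,0-000-,0100-0
  17 | -1000-,0-000-
  18 | 0100-0  (sole → essential)
  30 | -1111-  (sole → essential)
  31 | -1111-,0-1111
  36 | -0010-  (sole → essential)
  37 | -0010-,1--101,1001-1
  39 | 1001-1  (sole → essential)
  40 | 1010-0  (sole → essential)
  45 | 1--101  (sole → essential)
  46 | 1-1-10  (sole → essential)
  48 | -1000-  (sole → essential)
  49 | -1000-,11--01
  53 | 1--101,11--01
  57 | 11--01  (sole → essential)
  58 | 1-1-10  (sole → essential)
  60 | 1111--  (sole → essential)
  61 | 1--101,11--01,1111--
  62 | -1111-,1-1-10,1111--
  63 | -1111-,1111--
Essential prime implicants: -0010-, -1000-, -1111-, 0-1111, 0100-0, 1--101, 1-1-10, 1001-1, 1010-0, 11--01, 1111--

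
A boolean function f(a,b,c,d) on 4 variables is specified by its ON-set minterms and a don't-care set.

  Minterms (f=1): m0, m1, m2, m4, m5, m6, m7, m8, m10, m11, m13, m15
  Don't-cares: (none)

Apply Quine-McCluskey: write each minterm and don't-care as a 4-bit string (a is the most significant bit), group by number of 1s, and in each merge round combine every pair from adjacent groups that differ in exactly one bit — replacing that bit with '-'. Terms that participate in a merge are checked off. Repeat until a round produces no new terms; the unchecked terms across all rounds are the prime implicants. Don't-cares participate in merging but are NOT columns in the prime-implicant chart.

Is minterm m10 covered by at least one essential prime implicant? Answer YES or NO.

[col 0] 0000*, 0001*, 0010*, 0100*, 0101*, 0110*, 0111*, 1000*, 1010*, 1011*, 1101*, 1111*
[col 1] -000*, -010*, -101*, -111*, 0-00*, 0-01*, 0-10*, 00-0*, 000-*, 01-0*, 01-1*, 010-*, 011-*, 1-11, 10-0*, 101-, 11-1*
[col 2] -0-0, -1-1, 0--0, 0-0-, 01--
Prime implicants: -0-0, -1-1, 0--0, 0-0-, 01--, 1-11, 101-
PI chart (minterm → PIs covering it):
  0 | -0-0,0--0,0-0-
  1 | 0-0-  (sole → essential)
  2 | -0-0,0--0
  4 | 0--0,0-0-,01--
  5 | -1-1,0-0-,01--
  6 | 0--0,01--
  7 | -1-1,01--
  8 | -0-0  (sole → essential)
  10 | -0-0,101-
  11 | 1-11,101-
  13 | -1-1  (sole → essential)
  15 | -1-1,1-11
Essential prime implicants: -0-0, -1-1, 0-0-

YES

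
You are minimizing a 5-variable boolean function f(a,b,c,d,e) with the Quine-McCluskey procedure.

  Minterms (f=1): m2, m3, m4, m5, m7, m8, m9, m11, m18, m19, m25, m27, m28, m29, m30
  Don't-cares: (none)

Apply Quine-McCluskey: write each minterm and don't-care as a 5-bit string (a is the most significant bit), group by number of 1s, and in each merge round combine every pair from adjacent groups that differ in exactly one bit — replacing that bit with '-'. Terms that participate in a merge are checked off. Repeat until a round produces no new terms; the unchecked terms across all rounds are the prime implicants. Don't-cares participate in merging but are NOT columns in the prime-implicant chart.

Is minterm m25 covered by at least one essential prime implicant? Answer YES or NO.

NO

Round 0: 00010✓ 00011✓ 00100✓ 00101✓ 00111✓ 01000✓ 01001✓ 01011✓ 10010✓ 10011✓ 11001✓ 11011✓ 11100✓ 11101✓ 11110✓
Round 1: -0010✓ -0011✓ -1001✓ -1011✓ 0-011✓ 00-11 0001-✓ 001-1 0010- 010-1✓ 0100- 1-011✓ 1001-✓ 11-01 110-1✓ 111-0 1110-
Round 2: --011 -001- -10-1
PIs = {--011, -001-, -10-1, 00-11, 001-1, 0010-, 0100-, 11-01, 111-0, 1110-}
Coverage chart:
  m2: -001- ←essential
  m3: --011,-001-,00-11
  m4: 0010- ←essential
  m5: 001-1,0010-
  m7: 00-11,001-1
  m8: 0100- ←essential
  m9: -10-1,0100-
  m11: --011,-10-1
  m18: -001- ←essential
  m19: --011,-001-
  m25: -10-1,11-01
  m27: --011,-10-1
  m28: 111-0,1110-
  m29: 11-01,1110-
  m30: 111-0 ←essential
Essential: -001-, 0010-, 0100-, 111-0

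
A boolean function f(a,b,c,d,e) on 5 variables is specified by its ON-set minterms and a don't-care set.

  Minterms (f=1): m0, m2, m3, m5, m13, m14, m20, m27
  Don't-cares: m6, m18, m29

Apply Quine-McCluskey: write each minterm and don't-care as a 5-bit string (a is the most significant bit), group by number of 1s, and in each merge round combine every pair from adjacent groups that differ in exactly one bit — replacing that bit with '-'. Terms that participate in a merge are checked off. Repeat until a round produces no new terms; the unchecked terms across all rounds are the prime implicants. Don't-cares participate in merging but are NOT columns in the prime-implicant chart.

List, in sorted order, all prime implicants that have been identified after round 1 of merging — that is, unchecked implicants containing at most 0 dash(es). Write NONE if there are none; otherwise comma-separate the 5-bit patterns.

10100, 11011

Round 0: 00000✓ 00010✓ 00011✓ 00101✓ 00110✓ 01101✓ 01110✓ 10010✓ 10100 11011 11101✓
Round 1: -0010 -1101 0-101 0-110 00-10 000-0 0001-
PIs = {-0010, -1101, 0-101, 0-110, 00-10, 000-0, 0001-, 10100, 11011}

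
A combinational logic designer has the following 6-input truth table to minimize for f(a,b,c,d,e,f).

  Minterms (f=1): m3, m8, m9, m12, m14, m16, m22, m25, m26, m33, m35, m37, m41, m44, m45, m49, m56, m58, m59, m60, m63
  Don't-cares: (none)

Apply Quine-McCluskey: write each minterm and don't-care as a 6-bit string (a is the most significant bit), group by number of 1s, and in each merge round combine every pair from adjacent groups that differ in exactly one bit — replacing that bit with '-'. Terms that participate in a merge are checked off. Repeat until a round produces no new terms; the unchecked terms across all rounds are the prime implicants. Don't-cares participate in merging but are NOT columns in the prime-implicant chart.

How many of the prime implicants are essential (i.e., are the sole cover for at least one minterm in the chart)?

[col 0] 000011*, 001000*, 001001*, 001100*, 001110*, 010000, 010110, 011001*, 011010*, 100001*, 100011*, 100101*, 101001*, 101100*, 101101*, 110001*, 111000*, 111010*, 111011*, 111100*, 111111*
[col 1] -00011, -01001, -01100, -11010, 0-1001, 001-00, 00100-, 0011-0, 1-0001, 1-1100, 10-001*, 10-101*, 100-01*, 1000-1, 101-01*, 10110-, 111-00, 111-11, 1110-0, 11101-
[col 2] 10--01
Prime implicants: -00011, -01001, -01100, -11010, 0-1001, 001-00, 00100-, 0011-0, 010000, 010110, 1-0001, 1-1100, 10--01, 1000-1, 10110-, 111-00, 111-11, 1110-0, 11101-
PI chart (minterm → PIs covering it):
  3 | -00011  (sole → essential)
  8 | 001-00,00100-
  9 | -01001,0-1001,00100-
  12 | -01100,001-00,0011-0
  14 | 0011-0  (sole → essential)
  16 | 010000  (sole → essential)
  22 | 010110  (sole → essential)
  25 | 0-1001  (sole → essential)
  26 | -11010  (sole → essential)
  33 | 1-0001,10--01,1000-1
  35 | -00011,1000-1
  37 | 10--01  (sole → essential)
  41 | -01001,10--01
  44 | -01100,1-1100,10110-
  45 | 10--01,10110-
  49 | 1-0001  (sole → essential)
  56 | 111-00,1110-0
  58 | -11010,1110-0,11101-
  59 | 111-11,11101-
  60 | 1-1100,111-00
  63 | 111-11  (sole → essential)
Essential prime implicants: -00011, -11010, 0-1001, 0011-0, 010000, 010110, 1-0001, 10--01, 111-11

9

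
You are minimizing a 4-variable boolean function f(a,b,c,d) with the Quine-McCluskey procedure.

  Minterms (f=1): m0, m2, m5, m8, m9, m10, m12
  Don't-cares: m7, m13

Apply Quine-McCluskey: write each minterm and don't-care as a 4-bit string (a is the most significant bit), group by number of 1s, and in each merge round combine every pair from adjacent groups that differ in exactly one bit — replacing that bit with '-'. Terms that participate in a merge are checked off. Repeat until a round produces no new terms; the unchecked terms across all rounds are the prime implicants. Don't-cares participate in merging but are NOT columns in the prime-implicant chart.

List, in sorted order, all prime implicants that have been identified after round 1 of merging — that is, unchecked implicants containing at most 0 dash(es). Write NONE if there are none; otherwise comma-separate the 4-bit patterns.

NONE

[col 0] 0000*, 0010*, 0101*, 0111*, 1000*, 1001*, 1010*, 1100*, 1101*
[col 1] -000*, -010*, -101, 00-0*, 01-1, 1-00*, 1-01*, 10-0*, 100-*, 110-*
[col 2] -0-0, 1-0-
Prime implicants: -0-0, -101, 01-1, 1-0-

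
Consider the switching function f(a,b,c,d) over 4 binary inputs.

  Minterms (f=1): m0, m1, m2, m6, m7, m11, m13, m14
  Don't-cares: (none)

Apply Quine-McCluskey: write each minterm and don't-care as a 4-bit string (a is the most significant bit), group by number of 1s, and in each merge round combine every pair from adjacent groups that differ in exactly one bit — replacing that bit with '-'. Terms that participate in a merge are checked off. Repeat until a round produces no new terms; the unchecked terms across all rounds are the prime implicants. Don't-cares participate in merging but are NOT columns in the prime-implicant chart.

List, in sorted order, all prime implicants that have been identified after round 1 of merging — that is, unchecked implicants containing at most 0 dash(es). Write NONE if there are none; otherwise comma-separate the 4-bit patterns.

1011, 1101

[col 0] 0000*, 0001*, 0010*, 0110*, 0111*, 1011, 1101, 1110*
[col 1] -110, 0-10, 00-0, 000-, 011-
Prime implicants: -110, 0-10, 00-0, 000-, 011-, 1011, 1101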